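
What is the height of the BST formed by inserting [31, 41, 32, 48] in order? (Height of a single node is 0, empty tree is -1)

Insertion order: [31, 41, 32, 48]
Tree (level-order array): [31, None, 41, 32, 48]
Compute height bottom-up (empty subtree = -1):
  height(32) = 1 + max(-1, -1) = 0
  height(48) = 1 + max(-1, -1) = 0
  height(41) = 1 + max(0, 0) = 1
  height(31) = 1 + max(-1, 1) = 2
Height = 2


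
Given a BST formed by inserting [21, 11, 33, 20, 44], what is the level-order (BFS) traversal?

Tree insertion order: [21, 11, 33, 20, 44]
Tree (level-order array): [21, 11, 33, None, 20, None, 44]
BFS from the root, enqueuing left then right child of each popped node:
  queue [21] -> pop 21, enqueue [11, 33], visited so far: [21]
  queue [11, 33] -> pop 11, enqueue [20], visited so far: [21, 11]
  queue [33, 20] -> pop 33, enqueue [44], visited so far: [21, 11, 33]
  queue [20, 44] -> pop 20, enqueue [none], visited so far: [21, 11, 33, 20]
  queue [44] -> pop 44, enqueue [none], visited so far: [21, 11, 33, 20, 44]
Result: [21, 11, 33, 20, 44]


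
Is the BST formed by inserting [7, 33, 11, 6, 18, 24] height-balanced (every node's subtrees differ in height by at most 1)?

Tree (level-order array): [7, 6, 33, None, None, 11, None, None, 18, None, 24]
Definition: a tree is height-balanced if, at every node, |h(left) - h(right)| <= 1 (empty subtree has height -1).
Bottom-up per-node check:
  node 6: h_left=-1, h_right=-1, diff=0 [OK], height=0
  node 24: h_left=-1, h_right=-1, diff=0 [OK], height=0
  node 18: h_left=-1, h_right=0, diff=1 [OK], height=1
  node 11: h_left=-1, h_right=1, diff=2 [FAIL (|-1-1|=2 > 1)], height=2
  node 33: h_left=2, h_right=-1, diff=3 [FAIL (|2--1|=3 > 1)], height=3
  node 7: h_left=0, h_right=3, diff=3 [FAIL (|0-3|=3 > 1)], height=4
Node 11 violates the condition: |-1 - 1| = 2 > 1.
Result: Not balanced


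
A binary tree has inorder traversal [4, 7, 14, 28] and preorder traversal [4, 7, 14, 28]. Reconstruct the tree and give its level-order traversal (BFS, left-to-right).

Inorder:  [4, 7, 14, 28]
Preorder: [4, 7, 14, 28]
Algorithm: preorder visits root first, so consume preorder in order;
for each root, split the current inorder slice at that value into
left-subtree inorder and right-subtree inorder, then recurse.
Recursive splits:
  root=4; inorder splits into left=[], right=[7, 14, 28]
  root=7; inorder splits into left=[], right=[14, 28]
  root=14; inorder splits into left=[], right=[28]
  root=28; inorder splits into left=[], right=[]
Reconstructed level-order: [4, 7, 14, 28]


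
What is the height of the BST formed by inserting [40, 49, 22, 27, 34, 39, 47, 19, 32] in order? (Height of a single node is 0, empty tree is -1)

Insertion order: [40, 49, 22, 27, 34, 39, 47, 19, 32]
Tree (level-order array): [40, 22, 49, 19, 27, 47, None, None, None, None, 34, None, None, 32, 39]
Compute height bottom-up (empty subtree = -1):
  height(19) = 1 + max(-1, -1) = 0
  height(32) = 1 + max(-1, -1) = 0
  height(39) = 1 + max(-1, -1) = 0
  height(34) = 1 + max(0, 0) = 1
  height(27) = 1 + max(-1, 1) = 2
  height(22) = 1 + max(0, 2) = 3
  height(47) = 1 + max(-1, -1) = 0
  height(49) = 1 + max(0, -1) = 1
  height(40) = 1 + max(3, 1) = 4
Height = 4


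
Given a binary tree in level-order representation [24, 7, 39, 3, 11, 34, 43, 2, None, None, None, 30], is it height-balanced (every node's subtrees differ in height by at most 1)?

Tree (level-order array): [24, 7, 39, 3, 11, 34, 43, 2, None, None, None, 30]
Definition: a tree is height-balanced if, at every node, |h(left) - h(right)| <= 1 (empty subtree has height -1).
Bottom-up per-node check:
  node 2: h_left=-1, h_right=-1, diff=0 [OK], height=0
  node 3: h_left=0, h_right=-1, diff=1 [OK], height=1
  node 11: h_left=-1, h_right=-1, diff=0 [OK], height=0
  node 7: h_left=1, h_right=0, diff=1 [OK], height=2
  node 30: h_left=-1, h_right=-1, diff=0 [OK], height=0
  node 34: h_left=0, h_right=-1, diff=1 [OK], height=1
  node 43: h_left=-1, h_right=-1, diff=0 [OK], height=0
  node 39: h_left=1, h_right=0, diff=1 [OK], height=2
  node 24: h_left=2, h_right=2, diff=0 [OK], height=3
All nodes satisfy the balance condition.
Result: Balanced


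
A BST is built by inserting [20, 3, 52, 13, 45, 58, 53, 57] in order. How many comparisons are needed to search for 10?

Search path for 10: 20 -> 3 -> 13
Found: False
Comparisons: 3


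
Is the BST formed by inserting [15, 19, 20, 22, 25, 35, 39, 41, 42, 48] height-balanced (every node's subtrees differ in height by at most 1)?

Tree (level-order array): [15, None, 19, None, 20, None, 22, None, 25, None, 35, None, 39, None, 41, None, 42, None, 48]
Definition: a tree is height-balanced if, at every node, |h(left) - h(right)| <= 1 (empty subtree has height -1).
Bottom-up per-node check:
  node 48: h_left=-1, h_right=-1, diff=0 [OK], height=0
  node 42: h_left=-1, h_right=0, diff=1 [OK], height=1
  node 41: h_left=-1, h_right=1, diff=2 [FAIL (|-1-1|=2 > 1)], height=2
  node 39: h_left=-1, h_right=2, diff=3 [FAIL (|-1-2|=3 > 1)], height=3
  node 35: h_left=-1, h_right=3, diff=4 [FAIL (|-1-3|=4 > 1)], height=4
  node 25: h_left=-1, h_right=4, diff=5 [FAIL (|-1-4|=5 > 1)], height=5
  node 22: h_left=-1, h_right=5, diff=6 [FAIL (|-1-5|=6 > 1)], height=6
  node 20: h_left=-1, h_right=6, diff=7 [FAIL (|-1-6|=7 > 1)], height=7
  node 19: h_left=-1, h_right=7, diff=8 [FAIL (|-1-7|=8 > 1)], height=8
  node 15: h_left=-1, h_right=8, diff=9 [FAIL (|-1-8|=9 > 1)], height=9
Node 41 violates the condition: |-1 - 1| = 2 > 1.
Result: Not balanced


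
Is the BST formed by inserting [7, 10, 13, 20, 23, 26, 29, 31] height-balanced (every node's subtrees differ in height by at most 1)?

Tree (level-order array): [7, None, 10, None, 13, None, 20, None, 23, None, 26, None, 29, None, 31]
Definition: a tree is height-balanced if, at every node, |h(left) - h(right)| <= 1 (empty subtree has height -1).
Bottom-up per-node check:
  node 31: h_left=-1, h_right=-1, diff=0 [OK], height=0
  node 29: h_left=-1, h_right=0, diff=1 [OK], height=1
  node 26: h_left=-1, h_right=1, diff=2 [FAIL (|-1-1|=2 > 1)], height=2
  node 23: h_left=-1, h_right=2, diff=3 [FAIL (|-1-2|=3 > 1)], height=3
  node 20: h_left=-1, h_right=3, diff=4 [FAIL (|-1-3|=4 > 1)], height=4
  node 13: h_left=-1, h_right=4, diff=5 [FAIL (|-1-4|=5 > 1)], height=5
  node 10: h_left=-1, h_right=5, diff=6 [FAIL (|-1-5|=6 > 1)], height=6
  node 7: h_left=-1, h_right=6, diff=7 [FAIL (|-1-6|=7 > 1)], height=7
Node 26 violates the condition: |-1 - 1| = 2 > 1.
Result: Not balanced


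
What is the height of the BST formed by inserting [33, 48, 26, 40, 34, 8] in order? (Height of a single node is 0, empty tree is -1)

Insertion order: [33, 48, 26, 40, 34, 8]
Tree (level-order array): [33, 26, 48, 8, None, 40, None, None, None, 34]
Compute height bottom-up (empty subtree = -1):
  height(8) = 1 + max(-1, -1) = 0
  height(26) = 1 + max(0, -1) = 1
  height(34) = 1 + max(-1, -1) = 0
  height(40) = 1 + max(0, -1) = 1
  height(48) = 1 + max(1, -1) = 2
  height(33) = 1 + max(1, 2) = 3
Height = 3


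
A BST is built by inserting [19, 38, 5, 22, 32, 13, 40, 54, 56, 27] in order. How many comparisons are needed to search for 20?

Search path for 20: 19 -> 38 -> 22
Found: False
Comparisons: 3


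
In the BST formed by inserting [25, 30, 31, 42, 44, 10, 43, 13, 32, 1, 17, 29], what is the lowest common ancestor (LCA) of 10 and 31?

Tree insertion order: [25, 30, 31, 42, 44, 10, 43, 13, 32, 1, 17, 29]
Tree (level-order array): [25, 10, 30, 1, 13, 29, 31, None, None, None, 17, None, None, None, 42, None, None, 32, 44, None, None, 43]
In a BST, the LCA of p=10, q=31 is the first node v on the
root-to-leaf path with p <= v <= q (go left if both < v, right if both > v).
Walk from root:
  at 25: 10 <= 25 <= 31, this is the LCA
LCA = 25


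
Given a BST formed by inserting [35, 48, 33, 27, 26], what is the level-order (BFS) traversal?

Tree insertion order: [35, 48, 33, 27, 26]
Tree (level-order array): [35, 33, 48, 27, None, None, None, 26]
BFS from the root, enqueuing left then right child of each popped node:
  queue [35] -> pop 35, enqueue [33, 48], visited so far: [35]
  queue [33, 48] -> pop 33, enqueue [27], visited so far: [35, 33]
  queue [48, 27] -> pop 48, enqueue [none], visited so far: [35, 33, 48]
  queue [27] -> pop 27, enqueue [26], visited so far: [35, 33, 48, 27]
  queue [26] -> pop 26, enqueue [none], visited so far: [35, 33, 48, 27, 26]
Result: [35, 33, 48, 27, 26]


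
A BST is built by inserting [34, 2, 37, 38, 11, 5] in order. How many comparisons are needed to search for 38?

Search path for 38: 34 -> 37 -> 38
Found: True
Comparisons: 3


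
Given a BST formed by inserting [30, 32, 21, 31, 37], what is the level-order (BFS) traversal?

Tree insertion order: [30, 32, 21, 31, 37]
Tree (level-order array): [30, 21, 32, None, None, 31, 37]
BFS from the root, enqueuing left then right child of each popped node:
  queue [30] -> pop 30, enqueue [21, 32], visited so far: [30]
  queue [21, 32] -> pop 21, enqueue [none], visited so far: [30, 21]
  queue [32] -> pop 32, enqueue [31, 37], visited so far: [30, 21, 32]
  queue [31, 37] -> pop 31, enqueue [none], visited so far: [30, 21, 32, 31]
  queue [37] -> pop 37, enqueue [none], visited so far: [30, 21, 32, 31, 37]
Result: [30, 21, 32, 31, 37]


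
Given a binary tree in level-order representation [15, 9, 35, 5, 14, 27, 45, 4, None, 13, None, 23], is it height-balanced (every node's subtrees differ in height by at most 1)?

Tree (level-order array): [15, 9, 35, 5, 14, 27, 45, 4, None, 13, None, 23]
Definition: a tree is height-balanced if, at every node, |h(left) - h(right)| <= 1 (empty subtree has height -1).
Bottom-up per-node check:
  node 4: h_left=-1, h_right=-1, diff=0 [OK], height=0
  node 5: h_left=0, h_right=-1, diff=1 [OK], height=1
  node 13: h_left=-1, h_right=-1, diff=0 [OK], height=0
  node 14: h_left=0, h_right=-1, diff=1 [OK], height=1
  node 9: h_left=1, h_right=1, diff=0 [OK], height=2
  node 23: h_left=-1, h_right=-1, diff=0 [OK], height=0
  node 27: h_left=0, h_right=-1, diff=1 [OK], height=1
  node 45: h_left=-1, h_right=-1, diff=0 [OK], height=0
  node 35: h_left=1, h_right=0, diff=1 [OK], height=2
  node 15: h_left=2, h_right=2, diff=0 [OK], height=3
All nodes satisfy the balance condition.
Result: Balanced


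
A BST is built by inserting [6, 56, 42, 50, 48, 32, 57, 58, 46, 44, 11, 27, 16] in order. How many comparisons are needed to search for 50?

Search path for 50: 6 -> 56 -> 42 -> 50
Found: True
Comparisons: 4


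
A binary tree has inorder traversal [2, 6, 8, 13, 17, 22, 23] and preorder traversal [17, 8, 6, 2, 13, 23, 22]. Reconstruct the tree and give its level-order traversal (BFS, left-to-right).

Inorder:  [2, 6, 8, 13, 17, 22, 23]
Preorder: [17, 8, 6, 2, 13, 23, 22]
Algorithm: preorder visits root first, so consume preorder in order;
for each root, split the current inorder slice at that value into
left-subtree inorder and right-subtree inorder, then recurse.
Recursive splits:
  root=17; inorder splits into left=[2, 6, 8, 13], right=[22, 23]
  root=8; inorder splits into left=[2, 6], right=[13]
  root=6; inorder splits into left=[2], right=[]
  root=2; inorder splits into left=[], right=[]
  root=13; inorder splits into left=[], right=[]
  root=23; inorder splits into left=[22], right=[]
  root=22; inorder splits into left=[], right=[]
Reconstructed level-order: [17, 8, 23, 6, 13, 22, 2]


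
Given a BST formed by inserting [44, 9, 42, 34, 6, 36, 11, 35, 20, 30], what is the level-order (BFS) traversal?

Tree insertion order: [44, 9, 42, 34, 6, 36, 11, 35, 20, 30]
Tree (level-order array): [44, 9, None, 6, 42, None, None, 34, None, 11, 36, None, 20, 35, None, None, 30]
BFS from the root, enqueuing left then right child of each popped node:
  queue [44] -> pop 44, enqueue [9], visited so far: [44]
  queue [9] -> pop 9, enqueue [6, 42], visited so far: [44, 9]
  queue [6, 42] -> pop 6, enqueue [none], visited so far: [44, 9, 6]
  queue [42] -> pop 42, enqueue [34], visited so far: [44, 9, 6, 42]
  queue [34] -> pop 34, enqueue [11, 36], visited so far: [44, 9, 6, 42, 34]
  queue [11, 36] -> pop 11, enqueue [20], visited so far: [44, 9, 6, 42, 34, 11]
  queue [36, 20] -> pop 36, enqueue [35], visited so far: [44, 9, 6, 42, 34, 11, 36]
  queue [20, 35] -> pop 20, enqueue [30], visited so far: [44, 9, 6, 42, 34, 11, 36, 20]
  queue [35, 30] -> pop 35, enqueue [none], visited so far: [44, 9, 6, 42, 34, 11, 36, 20, 35]
  queue [30] -> pop 30, enqueue [none], visited so far: [44, 9, 6, 42, 34, 11, 36, 20, 35, 30]
Result: [44, 9, 6, 42, 34, 11, 36, 20, 35, 30]


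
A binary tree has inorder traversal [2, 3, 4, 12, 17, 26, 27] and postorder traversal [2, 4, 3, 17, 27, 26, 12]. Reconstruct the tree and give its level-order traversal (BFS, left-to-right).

Inorder:   [2, 3, 4, 12, 17, 26, 27]
Postorder: [2, 4, 3, 17, 27, 26, 12]
Algorithm: postorder visits root last, so walk postorder right-to-left;
each value is the root of the current inorder slice — split it at that
value, recurse on the right subtree first, then the left.
Recursive splits:
  root=12; inorder splits into left=[2, 3, 4], right=[17, 26, 27]
  root=26; inorder splits into left=[17], right=[27]
  root=27; inorder splits into left=[], right=[]
  root=17; inorder splits into left=[], right=[]
  root=3; inorder splits into left=[2], right=[4]
  root=4; inorder splits into left=[], right=[]
  root=2; inorder splits into left=[], right=[]
Reconstructed level-order: [12, 3, 26, 2, 4, 17, 27]


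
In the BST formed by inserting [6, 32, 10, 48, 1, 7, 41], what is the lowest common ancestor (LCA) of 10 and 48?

Tree insertion order: [6, 32, 10, 48, 1, 7, 41]
Tree (level-order array): [6, 1, 32, None, None, 10, 48, 7, None, 41]
In a BST, the LCA of p=10, q=48 is the first node v on the
root-to-leaf path with p <= v <= q (go left if both < v, right if both > v).
Walk from root:
  at 6: both 10 and 48 > 6, go right
  at 32: 10 <= 32 <= 48, this is the LCA
LCA = 32


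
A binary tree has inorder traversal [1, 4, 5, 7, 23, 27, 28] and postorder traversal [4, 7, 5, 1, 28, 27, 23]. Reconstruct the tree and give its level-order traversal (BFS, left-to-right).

Inorder:   [1, 4, 5, 7, 23, 27, 28]
Postorder: [4, 7, 5, 1, 28, 27, 23]
Algorithm: postorder visits root last, so walk postorder right-to-left;
each value is the root of the current inorder slice — split it at that
value, recurse on the right subtree first, then the left.
Recursive splits:
  root=23; inorder splits into left=[1, 4, 5, 7], right=[27, 28]
  root=27; inorder splits into left=[], right=[28]
  root=28; inorder splits into left=[], right=[]
  root=1; inorder splits into left=[], right=[4, 5, 7]
  root=5; inorder splits into left=[4], right=[7]
  root=7; inorder splits into left=[], right=[]
  root=4; inorder splits into left=[], right=[]
Reconstructed level-order: [23, 1, 27, 5, 28, 4, 7]


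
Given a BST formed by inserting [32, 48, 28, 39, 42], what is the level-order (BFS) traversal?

Tree insertion order: [32, 48, 28, 39, 42]
Tree (level-order array): [32, 28, 48, None, None, 39, None, None, 42]
BFS from the root, enqueuing left then right child of each popped node:
  queue [32] -> pop 32, enqueue [28, 48], visited so far: [32]
  queue [28, 48] -> pop 28, enqueue [none], visited so far: [32, 28]
  queue [48] -> pop 48, enqueue [39], visited so far: [32, 28, 48]
  queue [39] -> pop 39, enqueue [42], visited so far: [32, 28, 48, 39]
  queue [42] -> pop 42, enqueue [none], visited so far: [32, 28, 48, 39, 42]
Result: [32, 28, 48, 39, 42]


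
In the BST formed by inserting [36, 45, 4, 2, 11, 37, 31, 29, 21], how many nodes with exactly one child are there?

Tree built from: [36, 45, 4, 2, 11, 37, 31, 29, 21]
Tree (level-order array): [36, 4, 45, 2, 11, 37, None, None, None, None, 31, None, None, 29, None, 21]
Rule: These are nodes with exactly 1 non-null child.
Per-node child counts:
  node 36: 2 child(ren)
  node 4: 2 child(ren)
  node 2: 0 child(ren)
  node 11: 1 child(ren)
  node 31: 1 child(ren)
  node 29: 1 child(ren)
  node 21: 0 child(ren)
  node 45: 1 child(ren)
  node 37: 0 child(ren)
Matching nodes: [11, 31, 29, 45]
Count of nodes with exactly one child: 4


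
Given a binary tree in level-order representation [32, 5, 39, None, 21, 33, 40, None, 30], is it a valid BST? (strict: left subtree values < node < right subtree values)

Level-order array: [32, 5, 39, None, 21, 33, 40, None, 30]
Validate using subtree bounds (lo, hi): at each node, require lo < value < hi,
then recurse left with hi=value and right with lo=value.
Preorder trace (stopping at first violation):
  at node 32 with bounds (-inf, +inf): OK
  at node 5 with bounds (-inf, 32): OK
  at node 21 with bounds (5, 32): OK
  at node 30 with bounds (21, 32): OK
  at node 39 with bounds (32, +inf): OK
  at node 33 with bounds (32, 39): OK
  at node 40 with bounds (39, +inf): OK
No violation found at any node.
Result: Valid BST


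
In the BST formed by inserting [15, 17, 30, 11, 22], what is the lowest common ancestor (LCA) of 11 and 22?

Tree insertion order: [15, 17, 30, 11, 22]
Tree (level-order array): [15, 11, 17, None, None, None, 30, 22]
In a BST, the LCA of p=11, q=22 is the first node v on the
root-to-leaf path with p <= v <= q (go left if both < v, right if both > v).
Walk from root:
  at 15: 11 <= 15 <= 22, this is the LCA
LCA = 15


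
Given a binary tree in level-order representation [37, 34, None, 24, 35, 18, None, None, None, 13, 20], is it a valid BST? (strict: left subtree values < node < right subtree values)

Level-order array: [37, 34, None, 24, 35, 18, None, None, None, 13, 20]
Validate using subtree bounds (lo, hi): at each node, require lo < value < hi,
then recurse left with hi=value and right with lo=value.
Preorder trace (stopping at first violation):
  at node 37 with bounds (-inf, +inf): OK
  at node 34 with bounds (-inf, 37): OK
  at node 24 with bounds (-inf, 34): OK
  at node 18 with bounds (-inf, 24): OK
  at node 13 with bounds (-inf, 18): OK
  at node 20 with bounds (18, 24): OK
  at node 35 with bounds (34, 37): OK
No violation found at any node.
Result: Valid BST


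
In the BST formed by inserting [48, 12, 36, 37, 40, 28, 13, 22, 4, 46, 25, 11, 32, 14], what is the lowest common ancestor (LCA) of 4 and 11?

Tree insertion order: [48, 12, 36, 37, 40, 28, 13, 22, 4, 46, 25, 11, 32, 14]
Tree (level-order array): [48, 12, None, 4, 36, None, 11, 28, 37, None, None, 13, 32, None, 40, None, 22, None, None, None, 46, 14, 25]
In a BST, the LCA of p=4, q=11 is the first node v on the
root-to-leaf path with p <= v <= q (go left if both < v, right if both > v).
Walk from root:
  at 48: both 4 and 11 < 48, go left
  at 12: both 4 and 11 < 12, go left
  at 4: 4 <= 4 <= 11, this is the LCA
LCA = 4


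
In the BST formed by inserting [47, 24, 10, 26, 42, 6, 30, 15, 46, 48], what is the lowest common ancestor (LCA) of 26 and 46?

Tree insertion order: [47, 24, 10, 26, 42, 6, 30, 15, 46, 48]
Tree (level-order array): [47, 24, 48, 10, 26, None, None, 6, 15, None, 42, None, None, None, None, 30, 46]
In a BST, the LCA of p=26, q=46 is the first node v on the
root-to-leaf path with p <= v <= q (go left if both < v, right if both > v).
Walk from root:
  at 47: both 26 and 46 < 47, go left
  at 24: both 26 and 46 > 24, go right
  at 26: 26 <= 26 <= 46, this is the LCA
LCA = 26


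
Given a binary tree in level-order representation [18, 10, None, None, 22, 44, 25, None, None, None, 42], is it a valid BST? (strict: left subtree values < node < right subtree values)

Level-order array: [18, 10, None, None, 22, 44, 25, None, None, None, 42]
Validate using subtree bounds (lo, hi): at each node, require lo < value < hi,
then recurse left with hi=value and right with lo=value.
Preorder trace (stopping at first violation):
  at node 18 with bounds (-inf, +inf): OK
  at node 10 with bounds (-inf, 18): OK
  at node 22 with bounds (10, 18): VIOLATION
Node 22 violates its bound: not (10 < 22 < 18).
Result: Not a valid BST


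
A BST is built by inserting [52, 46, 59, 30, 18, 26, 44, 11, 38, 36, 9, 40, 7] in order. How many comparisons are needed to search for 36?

Search path for 36: 52 -> 46 -> 30 -> 44 -> 38 -> 36
Found: True
Comparisons: 6


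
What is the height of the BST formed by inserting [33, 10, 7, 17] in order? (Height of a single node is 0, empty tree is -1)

Insertion order: [33, 10, 7, 17]
Tree (level-order array): [33, 10, None, 7, 17]
Compute height bottom-up (empty subtree = -1):
  height(7) = 1 + max(-1, -1) = 0
  height(17) = 1 + max(-1, -1) = 0
  height(10) = 1 + max(0, 0) = 1
  height(33) = 1 + max(1, -1) = 2
Height = 2


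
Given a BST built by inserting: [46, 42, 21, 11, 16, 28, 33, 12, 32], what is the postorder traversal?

Tree insertion order: [46, 42, 21, 11, 16, 28, 33, 12, 32]
Tree (level-order array): [46, 42, None, 21, None, 11, 28, None, 16, None, 33, 12, None, 32]
Postorder traversal: [12, 16, 11, 32, 33, 28, 21, 42, 46]


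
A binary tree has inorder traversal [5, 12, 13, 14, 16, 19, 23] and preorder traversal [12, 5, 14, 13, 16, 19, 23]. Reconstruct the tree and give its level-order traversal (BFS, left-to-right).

Inorder:  [5, 12, 13, 14, 16, 19, 23]
Preorder: [12, 5, 14, 13, 16, 19, 23]
Algorithm: preorder visits root first, so consume preorder in order;
for each root, split the current inorder slice at that value into
left-subtree inorder and right-subtree inorder, then recurse.
Recursive splits:
  root=12; inorder splits into left=[5], right=[13, 14, 16, 19, 23]
  root=5; inorder splits into left=[], right=[]
  root=14; inorder splits into left=[13], right=[16, 19, 23]
  root=13; inorder splits into left=[], right=[]
  root=16; inorder splits into left=[], right=[19, 23]
  root=19; inorder splits into left=[], right=[23]
  root=23; inorder splits into left=[], right=[]
Reconstructed level-order: [12, 5, 14, 13, 16, 19, 23]


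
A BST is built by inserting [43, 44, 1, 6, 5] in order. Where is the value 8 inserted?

Starting tree (level order): [43, 1, 44, None, 6, None, None, 5]
Insertion path: 43 -> 1 -> 6
Result: insert 8 as right child of 6
Final tree (level order): [43, 1, 44, None, 6, None, None, 5, 8]


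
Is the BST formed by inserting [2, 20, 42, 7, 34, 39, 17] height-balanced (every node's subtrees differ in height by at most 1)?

Tree (level-order array): [2, None, 20, 7, 42, None, 17, 34, None, None, None, None, 39]
Definition: a tree is height-balanced if, at every node, |h(left) - h(right)| <= 1 (empty subtree has height -1).
Bottom-up per-node check:
  node 17: h_left=-1, h_right=-1, diff=0 [OK], height=0
  node 7: h_left=-1, h_right=0, diff=1 [OK], height=1
  node 39: h_left=-1, h_right=-1, diff=0 [OK], height=0
  node 34: h_left=-1, h_right=0, diff=1 [OK], height=1
  node 42: h_left=1, h_right=-1, diff=2 [FAIL (|1--1|=2 > 1)], height=2
  node 20: h_left=1, h_right=2, diff=1 [OK], height=3
  node 2: h_left=-1, h_right=3, diff=4 [FAIL (|-1-3|=4 > 1)], height=4
Node 42 violates the condition: |1 - -1| = 2 > 1.
Result: Not balanced


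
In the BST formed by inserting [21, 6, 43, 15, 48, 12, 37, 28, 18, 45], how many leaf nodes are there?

Tree built from: [21, 6, 43, 15, 48, 12, 37, 28, 18, 45]
Tree (level-order array): [21, 6, 43, None, 15, 37, 48, 12, 18, 28, None, 45]
Rule: A leaf has 0 children.
Per-node child counts:
  node 21: 2 child(ren)
  node 6: 1 child(ren)
  node 15: 2 child(ren)
  node 12: 0 child(ren)
  node 18: 0 child(ren)
  node 43: 2 child(ren)
  node 37: 1 child(ren)
  node 28: 0 child(ren)
  node 48: 1 child(ren)
  node 45: 0 child(ren)
Matching nodes: [12, 18, 28, 45]
Count of leaf nodes: 4


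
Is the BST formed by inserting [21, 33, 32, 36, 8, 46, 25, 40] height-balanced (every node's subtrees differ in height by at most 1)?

Tree (level-order array): [21, 8, 33, None, None, 32, 36, 25, None, None, 46, None, None, 40]
Definition: a tree is height-balanced if, at every node, |h(left) - h(right)| <= 1 (empty subtree has height -1).
Bottom-up per-node check:
  node 8: h_left=-1, h_right=-1, diff=0 [OK], height=0
  node 25: h_left=-1, h_right=-1, diff=0 [OK], height=0
  node 32: h_left=0, h_right=-1, diff=1 [OK], height=1
  node 40: h_left=-1, h_right=-1, diff=0 [OK], height=0
  node 46: h_left=0, h_right=-1, diff=1 [OK], height=1
  node 36: h_left=-1, h_right=1, diff=2 [FAIL (|-1-1|=2 > 1)], height=2
  node 33: h_left=1, h_right=2, diff=1 [OK], height=3
  node 21: h_left=0, h_right=3, diff=3 [FAIL (|0-3|=3 > 1)], height=4
Node 36 violates the condition: |-1 - 1| = 2 > 1.
Result: Not balanced


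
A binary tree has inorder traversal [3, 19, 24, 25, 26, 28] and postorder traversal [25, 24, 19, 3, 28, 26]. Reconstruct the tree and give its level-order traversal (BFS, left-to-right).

Inorder:   [3, 19, 24, 25, 26, 28]
Postorder: [25, 24, 19, 3, 28, 26]
Algorithm: postorder visits root last, so walk postorder right-to-left;
each value is the root of the current inorder slice — split it at that
value, recurse on the right subtree first, then the left.
Recursive splits:
  root=26; inorder splits into left=[3, 19, 24, 25], right=[28]
  root=28; inorder splits into left=[], right=[]
  root=3; inorder splits into left=[], right=[19, 24, 25]
  root=19; inorder splits into left=[], right=[24, 25]
  root=24; inorder splits into left=[], right=[25]
  root=25; inorder splits into left=[], right=[]
Reconstructed level-order: [26, 3, 28, 19, 24, 25]


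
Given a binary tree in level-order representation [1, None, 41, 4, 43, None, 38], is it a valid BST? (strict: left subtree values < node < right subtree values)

Level-order array: [1, None, 41, 4, 43, None, 38]
Validate using subtree bounds (lo, hi): at each node, require lo < value < hi,
then recurse left with hi=value and right with lo=value.
Preorder trace (stopping at first violation):
  at node 1 with bounds (-inf, +inf): OK
  at node 41 with bounds (1, +inf): OK
  at node 4 with bounds (1, 41): OK
  at node 38 with bounds (4, 41): OK
  at node 43 with bounds (41, +inf): OK
No violation found at any node.
Result: Valid BST


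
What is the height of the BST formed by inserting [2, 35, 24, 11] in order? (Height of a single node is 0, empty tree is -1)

Insertion order: [2, 35, 24, 11]
Tree (level-order array): [2, None, 35, 24, None, 11]
Compute height bottom-up (empty subtree = -1):
  height(11) = 1 + max(-1, -1) = 0
  height(24) = 1 + max(0, -1) = 1
  height(35) = 1 + max(1, -1) = 2
  height(2) = 1 + max(-1, 2) = 3
Height = 3


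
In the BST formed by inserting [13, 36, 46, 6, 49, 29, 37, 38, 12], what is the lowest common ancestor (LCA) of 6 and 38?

Tree insertion order: [13, 36, 46, 6, 49, 29, 37, 38, 12]
Tree (level-order array): [13, 6, 36, None, 12, 29, 46, None, None, None, None, 37, 49, None, 38]
In a BST, the LCA of p=6, q=38 is the first node v on the
root-to-leaf path with p <= v <= q (go left if both < v, right if both > v).
Walk from root:
  at 13: 6 <= 13 <= 38, this is the LCA
LCA = 13


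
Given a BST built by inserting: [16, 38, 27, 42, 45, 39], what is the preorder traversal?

Tree insertion order: [16, 38, 27, 42, 45, 39]
Tree (level-order array): [16, None, 38, 27, 42, None, None, 39, 45]
Preorder traversal: [16, 38, 27, 42, 39, 45]


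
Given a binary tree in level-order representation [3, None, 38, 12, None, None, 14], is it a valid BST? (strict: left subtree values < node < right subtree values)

Level-order array: [3, None, 38, 12, None, None, 14]
Validate using subtree bounds (lo, hi): at each node, require lo < value < hi,
then recurse left with hi=value and right with lo=value.
Preorder trace (stopping at first violation):
  at node 3 with bounds (-inf, +inf): OK
  at node 38 with bounds (3, +inf): OK
  at node 12 with bounds (3, 38): OK
  at node 14 with bounds (12, 38): OK
No violation found at any node.
Result: Valid BST


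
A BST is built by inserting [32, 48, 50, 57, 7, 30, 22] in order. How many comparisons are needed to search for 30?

Search path for 30: 32 -> 7 -> 30
Found: True
Comparisons: 3


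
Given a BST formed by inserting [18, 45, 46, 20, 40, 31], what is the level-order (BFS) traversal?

Tree insertion order: [18, 45, 46, 20, 40, 31]
Tree (level-order array): [18, None, 45, 20, 46, None, 40, None, None, 31]
BFS from the root, enqueuing left then right child of each popped node:
  queue [18] -> pop 18, enqueue [45], visited so far: [18]
  queue [45] -> pop 45, enqueue [20, 46], visited so far: [18, 45]
  queue [20, 46] -> pop 20, enqueue [40], visited so far: [18, 45, 20]
  queue [46, 40] -> pop 46, enqueue [none], visited so far: [18, 45, 20, 46]
  queue [40] -> pop 40, enqueue [31], visited so far: [18, 45, 20, 46, 40]
  queue [31] -> pop 31, enqueue [none], visited so far: [18, 45, 20, 46, 40, 31]
Result: [18, 45, 20, 46, 40, 31]


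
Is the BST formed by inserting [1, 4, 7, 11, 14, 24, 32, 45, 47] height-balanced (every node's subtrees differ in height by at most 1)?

Tree (level-order array): [1, None, 4, None, 7, None, 11, None, 14, None, 24, None, 32, None, 45, None, 47]
Definition: a tree is height-balanced if, at every node, |h(left) - h(right)| <= 1 (empty subtree has height -1).
Bottom-up per-node check:
  node 47: h_left=-1, h_right=-1, diff=0 [OK], height=0
  node 45: h_left=-1, h_right=0, diff=1 [OK], height=1
  node 32: h_left=-1, h_right=1, diff=2 [FAIL (|-1-1|=2 > 1)], height=2
  node 24: h_left=-1, h_right=2, diff=3 [FAIL (|-1-2|=3 > 1)], height=3
  node 14: h_left=-1, h_right=3, diff=4 [FAIL (|-1-3|=4 > 1)], height=4
  node 11: h_left=-1, h_right=4, diff=5 [FAIL (|-1-4|=5 > 1)], height=5
  node 7: h_left=-1, h_right=5, diff=6 [FAIL (|-1-5|=6 > 1)], height=6
  node 4: h_left=-1, h_right=6, diff=7 [FAIL (|-1-6|=7 > 1)], height=7
  node 1: h_left=-1, h_right=7, diff=8 [FAIL (|-1-7|=8 > 1)], height=8
Node 32 violates the condition: |-1 - 1| = 2 > 1.
Result: Not balanced


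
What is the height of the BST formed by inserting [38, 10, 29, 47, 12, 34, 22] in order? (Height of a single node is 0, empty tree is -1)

Insertion order: [38, 10, 29, 47, 12, 34, 22]
Tree (level-order array): [38, 10, 47, None, 29, None, None, 12, 34, None, 22]
Compute height bottom-up (empty subtree = -1):
  height(22) = 1 + max(-1, -1) = 0
  height(12) = 1 + max(-1, 0) = 1
  height(34) = 1 + max(-1, -1) = 0
  height(29) = 1 + max(1, 0) = 2
  height(10) = 1 + max(-1, 2) = 3
  height(47) = 1 + max(-1, -1) = 0
  height(38) = 1 + max(3, 0) = 4
Height = 4


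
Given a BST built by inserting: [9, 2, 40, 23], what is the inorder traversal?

Tree insertion order: [9, 2, 40, 23]
Tree (level-order array): [9, 2, 40, None, None, 23]
Inorder traversal: [2, 9, 23, 40]


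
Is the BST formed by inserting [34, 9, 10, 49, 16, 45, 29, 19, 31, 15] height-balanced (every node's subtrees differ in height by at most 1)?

Tree (level-order array): [34, 9, 49, None, 10, 45, None, None, 16, None, None, 15, 29, None, None, 19, 31]
Definition: a tree is height-balanced if, at every node, |h(left) - h(right)| <= 1 (empty subtree has height -1).
Bottom-up per-node check:
  node 15: h_left=-1, h_right=-1, diff=0 [OK], height=0
  node 19: h_left=-1, h_right=-1, diff=0 [OK], height=0
  node 31: h_left=-1, h_right=-1, diff=0 [OK], height=0
  node 29: h_left=0, h_right=0, diff=0 [OK], height=1
  node 16: h_left=0, h_right=1, diff=1 [OK], height=2
  node 10: h_left=-1, h_right=2, diff=3 [FAIL (|-1-2|=3 > 1)], height=3
  node 9: h_left=-1, h_right=3, diff=4 [FAIL (|-1-3|=4 > 1)], height=4
  node 45: h_left=-1, h_right=-1, diff=0 [OK], height=0
  node 49: h_left=0, h_right=-1, diff=1 [OK], height=1
  node 34: h_left=4, h_right=1, diff=3 [FAIL (|4-1|=3 > 1)], height=5
Node 10 violates the condition: |-1 - 2| = 3 > 1.
Result: Not balanced


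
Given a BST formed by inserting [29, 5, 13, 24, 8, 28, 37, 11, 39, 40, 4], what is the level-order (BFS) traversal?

Tree insertion order: [29, 5, 13, 24, 8, 28, 37, 11, 39, 40, 4]
Tree (level-order array): [29, 5, 37, 4, 13, None, 39, None, None, 8, 24, None, 40, None, 11, None, 28]
BFS from the root, enqueuing left then right child of each popped node:
  queue [29] -> pop 29, enqueue [5, 37], visited so far: [29]
  queue [5, 37] -> pop 5, enqueue [4, 13], visited so far: [29, 5]
  queue [37, 4, 13] -> pop 37, enqueue [39], visited so far: [29, 5, 37]
  queue [4, 13, 39] -> pop 4, enqueue [none], visited so far: [29, 5, 37, 4]
  queue [13, 39] -> pop 13, enqueue [8, 24], visited so far: [29, 5, 37, 4, 13]
  queue [39, 8, 24] -> pop 39, enqueue [40], visited so far: [29, 5, 37, 4, 13, 39]
  queue [8, 24, 40] -> pop 8, enqueue [11], visited so far: [29, 5, 37, 4, 13, 39, 8]
  queue [24, 40, 11] -> pop 24, enqueue [28], visited so far: [29, 5, 37, 4, 13, 39, 8, 24]
  queue [40, 11, 28] -> pop 40, enqueue [none], visited so far: [29, 5, 37, 4, 13, 39, 8, 24, 40]
  queue [11, 28] -> pop 11, enqueue [none], visited so far: [29, 5, 37, 4, 13, 39, 8, 24, 40, 11]
  queue [28] -> pop 28, enqueue [none], visited so far: [29, 5, 37, 4, 13, 39, 8, 24, 40, 11, 28]
Result: [29, 5, 37, 4, 13, 39, 8, 24, 40, 11, 28]


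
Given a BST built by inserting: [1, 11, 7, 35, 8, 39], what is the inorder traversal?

Tree insertion order: [1, 11, 7, 35, 8, 39]
Tree (level-order array): [1, None, 11, 7, 35, None, 8, None, 39]
Inorder traversal: [1, 7, 8, 11, 35, 39]


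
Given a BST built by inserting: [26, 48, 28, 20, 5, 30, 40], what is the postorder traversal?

Tree insertion order: [26, 48, 28, 20, 5, 30, 40]
Tree (level-order array): [26, 20, 48, 5, None, 28, None, None, None, None, 30, None, 40]
Postorder traversal: [5, 20, 40, 30, 28, 48, 26]


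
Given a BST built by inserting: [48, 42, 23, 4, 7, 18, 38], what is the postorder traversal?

Tree insertion order: [48, 42, 23, 4, 7, 18, 38]
Tree (level-order array): [48, 42, None, 23, None, 4, 38, None, 7, None, None, None, 18]
Postorder traversal: [18, 7, 4, 38, 23, 42, 48]


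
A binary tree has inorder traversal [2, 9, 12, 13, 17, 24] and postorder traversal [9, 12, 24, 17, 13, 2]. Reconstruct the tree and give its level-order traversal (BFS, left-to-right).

Inorder:   [2, 9, 12, 13, 17, 24]
Postorder: [9, 12, 24, 17, 13, 2]
Algorithm: postorder visits root last, so walk postorder right-to-left;
each value is the root of the current inorder slice — split it at that
value, recurse on the right subtree first, then the left.
Recursive splits:
  root=2; inorder splits into left=[], right=[9, 12, 13, 17, 24]
  root=13; inorder splits into left=[9, 12], right=[17, 24]
  root=17; inorder splits into left=[], right=[24]
  root=24; inorder splits into left=[], right=[]
  root=12; inorder splits into left=[9], right=[]
  root=9; inorder splits into left=[], right=[]
Reconstructed level-order: [2, 13, 12, 17, 9, 24]


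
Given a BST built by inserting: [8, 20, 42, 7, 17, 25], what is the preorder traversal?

Tree insertion order: [8, 20, 42, 7, 17, 25]
Tree (level-order array): [8, 7, 20, None, None, 17, 42, None, None, 25]
Preorder traversal: [8, 7, 20, 17, 42, 25]


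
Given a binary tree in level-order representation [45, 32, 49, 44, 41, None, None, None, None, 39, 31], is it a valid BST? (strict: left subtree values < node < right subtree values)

Level-order array: [45, 32, 49, 44, 41, None, None, None, None, 39, 31]
Validate using subtree bounds (lo, hi): at each node, require lo < value < hi,
then recurse left with hi=value and right with lo=value.
Preorder trace (stopping at first violation):
  at node 45 with bounds (-inf, +inf): OK
  at node 32 with bounds (-inf, 45): OK
  at node 44 with bounds (-inf, 32): VIOLATION
Node 44 violates its bound: not (-inf < 44 < 32).
Result: Not a valid BST


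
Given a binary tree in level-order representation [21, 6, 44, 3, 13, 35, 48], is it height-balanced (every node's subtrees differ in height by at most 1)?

Tree (level-order array): [21, 6, 44, 3, 13, 35, 48]
Definition: a tree is height-balanced if, at every node, |h(left) - h(right)| <= 1 (empty subtree has height -1).
Bottom-up per-node check:
  node 3: h_left=-1, h_right=-1, diff=0 [OK], height=0
  node 13: h_left=-1, h_right=-1, diff=0 [OK], height=0
  node 6: h_left=0, h_right=0, diff=0 [OK], height=1
  node 35: h_left=-1, h_right=-1, diff=0 [OK], height=0
  node 48: h_left=-1, h_right=-1, diff=0 [OK], height=0
  node 44: h_left=0, h_right=0, diff=0 [OK], height=1
  node 21: h_left=1, h_right=1, diff=0 [OK], height=2
All nodes satisfy the balance condition.
Result: Balanced


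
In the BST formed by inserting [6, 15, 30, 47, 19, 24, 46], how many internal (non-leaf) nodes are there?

Tree built from: [6, 15, 30, 47, 19, 24, 46]
Tree (level-order array): [6, None, 15, None, 30, 19, 47, None, 24, 46]
Rule: An internal node has at least one child.
Per-node child counts:
  node 6: 1 child(ren)
  node 15: 1 child(ren)
  node 30: 2 child(ren)
  node 19: 1 child(ren)
  node 24: 0 child(ren)
  node 47: 1 child(ren)
  node 46: 0 child(ren)
Matching nodes: [6, 15, 30, 19, 47]
Count of internal (non-leaf) nodes: 5


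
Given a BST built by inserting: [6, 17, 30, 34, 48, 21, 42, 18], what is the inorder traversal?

Tree insertion order: [6, 17, 30, 34, 48, 21, 42, 18]
Tree (level-order array): [6, None, 17, None, 30, 21, 34, 18, None, None, 48, None, None, 42]
Inorder traversal: [6, 17, 18, 21, 30, 34, 42, 48]


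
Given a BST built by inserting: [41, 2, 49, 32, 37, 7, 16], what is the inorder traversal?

Tree insertion order: [41, 2, 49, 32, 37, 7, 16]
Tree (level-order array): [41, 2, 49, None, 32, None, None, 7, 37, None, 16]
Inorder traversal: [2, 7, 16, 32, 37, 41, 49]


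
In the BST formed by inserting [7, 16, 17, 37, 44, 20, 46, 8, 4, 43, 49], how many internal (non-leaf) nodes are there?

Tree built from: [7, 16, 17, 37, 44, 20, 46, 8, 4, 43, 49]
Tree (level-order array): [7, 4, 16, None, None, 8, 17, None, None, None, 37, 20, 44, None, None, 43, 46, None, None, None, 49]
Rule: An internal node has at least one child.
Per-node child counts:
  node 7: 2 child(ren)
  node 4: 0 child(ren)
  node 16: 2 child(ren)
  node 8: 0 child(ren)
  node 17: 1 child(ren)
  node 37: 2 child(ren)
  node 20: 0 child(ren)
  node 44: 2 child(ren)
  node 43: 0 child(ren)
  node 46: 1 child(ren)
  node 49: 0 child(ren)
Matching nodes: [7, 16, 17, 37, 44, 46]
Count of internal (non-leaf) nodes: 6


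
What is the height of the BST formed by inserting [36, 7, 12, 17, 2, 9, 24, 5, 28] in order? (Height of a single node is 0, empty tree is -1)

Insertion order: [36, 7, 12, 17, 2, 9, 24, 5, 28]
Tree (level-order array): [36, 7, None, 2, 12, None, 5, 9, 17, None, None, None, None, None, 24, None, 28]
Compute height bottom-up (empty subtree = -1):
  height(5) = 1 + max(-1, -1) = 0
  height(2) = 1 + max(-1, 0) = 1
  height(9) = 1 + max(-1, -1) = 0
  height(28) = 1 + max(-1, -1) = 0
  height(24) = 1 + max(-1, 0) = 1
  height(17) = 1 + max(-1, 1) = 2
  height(12) = 1 + max(0, 2) = 3
  height(7) = 1 + max(1, 3) = 4
  height(36) = 1 + max(4, -1) = 5
Height = 5


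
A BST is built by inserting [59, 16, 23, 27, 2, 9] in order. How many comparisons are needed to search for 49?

Search path for 49: 59 -> 16 -> 23 -> 27
Found: False
Comparisons: 4


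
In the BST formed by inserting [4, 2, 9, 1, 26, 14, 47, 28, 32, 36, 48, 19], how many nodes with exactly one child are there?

Tree built from: [4, 2, 9, 1, 26, 14, 47, 28, 32, 36, 48, 19]
Tree (level-order array): [4, 2, 9, 1, None, None, 26, None, None, 14, 47, None, 19, 28, 48, None, None, None, 32, None, None, None, 36]
Rule: These are nodes with exactly 1 non-null child.
Per-node child counts:
  node 4: 2 child(ren)
  node 2: 1 child(ren)
  node 1: 0 child(ren)
  node 9: 1 child(ren)
  node 26: 2 child(ren)
  node 14: 1 child(ren)
  node 19: 0 child(ren)
  node 47: 2 child(ren)
  node 28: 1 child(ren)
  node 32: 1 child(ren)
  node 36: 0 child(ren)
  node 48: 0 child(ren)
Matching nodes: [2, 9, 14, 28, 32]
Count of nodes with exactly one child: 5


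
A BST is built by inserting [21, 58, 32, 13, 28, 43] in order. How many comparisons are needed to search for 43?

Search path for 43: 21 -> 58 -> 32 -> 43
Found: True
Comparisons: 4


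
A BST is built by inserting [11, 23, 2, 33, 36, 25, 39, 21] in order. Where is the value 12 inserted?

Starting tree (level order): [11, 2, 23, None, None, 21, 33, None, None, 25, 36, None, None, None, 39]
Insertion path: 11 -> 23 -> 21
Result: insert 12 as left child of 21
Final tree (level order): [11, 2, 23, None, None, 21, 33, 12, None, 25, 36, None, None, None, None, None, 39]
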